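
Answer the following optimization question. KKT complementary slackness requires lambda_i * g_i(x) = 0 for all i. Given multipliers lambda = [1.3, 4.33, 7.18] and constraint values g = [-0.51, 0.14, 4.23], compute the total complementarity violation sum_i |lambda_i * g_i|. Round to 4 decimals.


KKT complementary slackness check:
lambda_1 * g_1 = 1.3 * -0.51 = -0.663
lambda_2 * g_2 = 4.33 * 0.14 = 0.6062
lambda_3 * g_3 = 7.18 * 4.23 = 30.3714
Total violation = 0.663 + 0.6062 + 30.3714 = 31.6406


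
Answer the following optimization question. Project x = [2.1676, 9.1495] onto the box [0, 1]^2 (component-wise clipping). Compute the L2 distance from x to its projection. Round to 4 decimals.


Project each component onto [0, 1].
clip(2.1676) = 1.0, clip(9.1495) = 1.0
Projection = [1.0, 1.0]
Squared diffs: [1.3633, 66.4144]
Distance = sqrt(67.7777) = 8.2327


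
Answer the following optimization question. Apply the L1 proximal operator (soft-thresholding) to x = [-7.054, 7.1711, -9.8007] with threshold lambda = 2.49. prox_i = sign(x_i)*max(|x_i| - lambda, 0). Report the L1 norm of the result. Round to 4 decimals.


Soft-thresholding with lambda = 2.49:
prox(-7.054) = sign(-7.054)*max(|-7.054| - 2.49, 0) = -4.564
prox(7.1711) = sign(7.1711)*max(|7.1711| - 2.49, 0) = 4.6811
prox(-9.8007) = sign(-9.8007)*max(|-9.8007| - 2.49, 0) = -7.3107
prox(x) = [-4.564, 4.6811, -7.3107]
||prox(x)||_1 = 4.564 + 4.6811 + 7.3107 = 16.5558


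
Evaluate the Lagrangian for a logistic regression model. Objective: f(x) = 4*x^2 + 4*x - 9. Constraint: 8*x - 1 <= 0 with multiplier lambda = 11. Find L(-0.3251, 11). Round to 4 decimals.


Step 1: Evaluate f(x).
f(-0.3251) = 4*(-0.3251)^2 + 4*(-0.3251) - 9 = -9.8776
Step 2: Evaluate g(x).
g(-0.3251) = 8*-0.3251 - 1 = -3.6008
Step 3: Compute Lagrangian.
L = -9.8776 + 11*-3.6008 = -49.4864


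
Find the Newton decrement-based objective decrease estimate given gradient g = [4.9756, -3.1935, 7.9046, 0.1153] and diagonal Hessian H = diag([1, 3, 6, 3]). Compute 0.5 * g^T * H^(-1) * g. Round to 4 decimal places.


Step 1: H is diagonal, so H^(-1) * g = [4.9756, -1.0645, 1.3174, 0.0384].
Step 2: g^T H^(-1) g = sum_i g_i^2 / H_ii
  = (4.9756)^2/1 + (-3.1935)^2/3 + (7.9046)^2/6 + (0.1153)^2/3
  = 24.7566 + 3.3995 + 10.4138 + 0.0044 = 38.5743
Step 3: Objective decrease = 0.5 * g^T H^(-1) g = 19.2871


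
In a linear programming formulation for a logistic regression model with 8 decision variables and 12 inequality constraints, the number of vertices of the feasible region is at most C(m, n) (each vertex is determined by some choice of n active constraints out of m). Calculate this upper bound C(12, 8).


Each vertex corresponds to some choice of n active constraints out of m, so the number of vertices is at most C(m, n) = m! / (n!(m-n)!).
m = 12, n = 8
Numerator: 12 * 11 * 10 * 9 * 8 * 7 * 6 * 5
Denominator: 8! = 40320
C(12, 8) = 495


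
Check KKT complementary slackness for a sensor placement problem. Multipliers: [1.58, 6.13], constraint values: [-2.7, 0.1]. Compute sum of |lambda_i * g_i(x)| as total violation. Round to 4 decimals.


KKT complementary slackness check:
lambda_1 * g_1 = 1.58 * -2.7 = -4.266
lambda_2 * g_2 = 6.13 * 0.1 = 0.613
Total violation = 4.266 + 0.613 = 4.879


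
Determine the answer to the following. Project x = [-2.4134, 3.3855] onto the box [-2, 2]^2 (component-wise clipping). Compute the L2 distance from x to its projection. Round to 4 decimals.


Project each component onto [-2, 2].
clip(-2.4134) = -2.0, clip(3.3855) = 2.0
Projection = [-2.0, 2.0]
Squared diffs: [0.1709, 1.9196]
Distance = sqrt(2.0905) = 1.4459


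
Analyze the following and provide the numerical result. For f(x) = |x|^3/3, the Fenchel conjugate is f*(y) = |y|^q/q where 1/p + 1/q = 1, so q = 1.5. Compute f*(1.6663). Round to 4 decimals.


The conjugate exponent q satisfies 1/p + 1/q = 1.
p = 3, so q = 3/(3 - 1) = 1.5
|y|^q = 1.6663^1.5 = 2.1509
f*(1.6663) = 2.1509 / 1.5 = 1.434


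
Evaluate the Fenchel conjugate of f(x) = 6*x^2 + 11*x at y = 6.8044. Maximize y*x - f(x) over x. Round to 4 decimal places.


f*(y) = sup_x {y*x - a*x^2 - b*x} = sup_x {(y-b)*x - a*x^2}
FOC: (y - b) - 2a*x = 0 => x* = (y - b)/(2a)
x* = (6.8044 - 11)/(2*6) = -0.3496
f*(6.8044) = (y-b)^2/(4a) = (6.8044 - 11)^2/(4*6)
= 17.6031/24 = 0.7335


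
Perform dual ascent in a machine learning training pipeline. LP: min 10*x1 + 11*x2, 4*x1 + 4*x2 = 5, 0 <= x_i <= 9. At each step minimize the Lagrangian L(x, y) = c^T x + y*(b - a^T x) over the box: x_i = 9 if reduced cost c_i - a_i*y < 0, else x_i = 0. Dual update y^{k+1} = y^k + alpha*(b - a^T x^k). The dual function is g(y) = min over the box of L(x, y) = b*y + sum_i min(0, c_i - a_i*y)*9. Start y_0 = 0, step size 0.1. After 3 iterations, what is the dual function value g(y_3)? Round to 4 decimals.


Dual ascent for LP: min 10*x1 + 11*x2, 4*x1 + 4*x2 = 5, 0 <= x_i <= 9
Step 1: y^k = 0.0, reduced costs: (10.0, 11.0)
  x^k = (0.0, 0.0), subgradient = b - a^T x = 5.0
  y^{k+1} = 0.0 + 0.1*5.0 = 0.5
Step 2: y^k = 0.5, reduced costs: (8.0, 9.0)
  x^k = (0.0, 0.0), subgradient = b - a^T x = 5.0
  y^{k+1} = 0.5 + 0.1*5.0 = 1.0
Step 3: y^k = 1.0, reduced costs: (6.0, 7.0)
  x^k = (0.0, 0.0), subgradient = b - a^T x = 5.0
  y^{k+1} = 1.0 + 0.1*5.0 = 1.5
Dual objective at y_3 = 1.5: reduced costs (4.0, 5.0), box minimizer x = (0.0, 0.0)
g(y_3) = b*y + (c1 - a1*y)*x1 + (c2 - a2*y)*x2 = 5*1.5 + 4.0*0.0 + 5.0*0.0 = 7.5 + 0.0 + 0.0 = 7.5


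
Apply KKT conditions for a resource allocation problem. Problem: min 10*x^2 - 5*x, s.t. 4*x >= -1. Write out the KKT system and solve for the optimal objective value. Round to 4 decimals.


Step 1: Try lambda = 0 (constraint inactive).
Stationarity: 2*10*x - 5 = 0
x* = 5/(2*10) = 0.25
Check constraint: 4*0.25 = 1.0 >= -1 -- satisfied.
Step 2: Compute optimal value.
f(x*) = 10*0.25^2 - 5*0.25 = -0.625


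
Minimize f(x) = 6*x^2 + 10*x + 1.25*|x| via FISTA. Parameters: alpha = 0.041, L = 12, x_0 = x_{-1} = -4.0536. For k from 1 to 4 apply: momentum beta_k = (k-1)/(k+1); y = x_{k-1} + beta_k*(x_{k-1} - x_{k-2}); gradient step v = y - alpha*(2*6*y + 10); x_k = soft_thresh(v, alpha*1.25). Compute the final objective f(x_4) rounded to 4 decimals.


FISTA on f(x) = 6*x^2 + 10*x + 1.25*|x|
L = 12, alpha = 0.041
Iteration 1: beta = 0.0, y = -4.0536 + 0.0*(-4.0536 + 4.0536) = -4.0536
  grad(y) = -38.6432, v = y - alpha*grad = -2.4692
  prox(v) = soft_thresh(-2.4692, 0.0513) = -2.418
Iteration 2: beta = 0.3333, y = -2.418 + 0.3333*(-2.418 + 4.0536) = -1.8728
  grad(y) = -12.4733, v = y - alpha*grad = -1.3614
  prox(v) = soft_thresh(-1.3614, 0.0513) = -1.3101
Iteration 3: beta = 0.5, y = -1.3101 + 0.5*(-1.3101 + 2.418) = -0.7562
  grad(y) = 0.9257, v = y - alpha*grad = -0.7941
  prox(v) = soft_thresh(-0.7941, 0.0513) = -0.7429
Iteration 4: beta = 0.6, y = -0.7429 + 0.6*(-0.7429 + 1.3101) = -0.4026
  grad(y) = 5.1693, v = y - alpha*grad = -0.6145
  prox(v) = soft_thresh(-0.6145, 0.0513) = -0.5632
f(x_4) = 6*(-0.5632)^2 + 10*(-0.5632) + 1.25*|-0.5632| = -3.0249


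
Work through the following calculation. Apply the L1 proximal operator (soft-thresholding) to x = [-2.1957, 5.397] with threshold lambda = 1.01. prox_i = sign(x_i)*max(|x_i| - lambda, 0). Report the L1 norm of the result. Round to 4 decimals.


Soft-thresholding with lambda = 1.01:
prox(-2.1957) = sign(-2.1957)*max(|-2.1957| - 1.01, 0) = -1.1857
prox(5.397) = sign(5.397)*max(|5.397| - 1.01, 0) = 4.387
prox(x) = [-1.1857, 4.387]
||prox(x)||_1 = 1.1857 + 4.387 = 5.5727


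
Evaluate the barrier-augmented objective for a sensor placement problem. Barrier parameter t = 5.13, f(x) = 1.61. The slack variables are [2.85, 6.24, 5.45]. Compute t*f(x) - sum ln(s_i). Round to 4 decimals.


Step 1: Compute log-barrier.
ln values: [1.0473, 1.831, 1.6956]
phi = -(1.0473 + 1.831 + 1.6956) = -4.5739
Step 2: Compute augmented objective.
t*f(x) = 5.13*1.61 = 8.2593
Total = 8.2593 - 4.5739 = 3.6854


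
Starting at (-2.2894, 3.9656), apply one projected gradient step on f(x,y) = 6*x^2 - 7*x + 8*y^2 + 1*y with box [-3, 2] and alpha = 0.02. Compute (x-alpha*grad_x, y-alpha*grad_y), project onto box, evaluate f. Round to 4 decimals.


Step 1: Compute gradient at (-2.2894, 3.9656).
grad_x = 2*6*-2.2894 - 7 = -34.4728
grad_y = 2*8*3.9656 + 1 = 64.4496
Step 2: Gradient step.
x_raw = -2.2894 - 0.02*-34.4728 = -1.5999
y_raw = 3.9656 - 0.02*64.4496 = 2.6766
Step 3: Project onto [-3, 2].
x_proj = clip(-1.5999) = -1.5999
y_proj = clip(2.6766) = 2.0
Step 4: Evaluate f.
f(-1.5999, 2.0) = 60.5585


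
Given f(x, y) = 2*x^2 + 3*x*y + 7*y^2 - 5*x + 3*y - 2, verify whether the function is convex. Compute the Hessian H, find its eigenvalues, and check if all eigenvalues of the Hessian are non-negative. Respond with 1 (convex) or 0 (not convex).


The Hessian of f(x,y) = 2*x^2 + 3*x*y + 7*y^2 - 5*x + 3*y - 2 is:
H = [[4, 3], [3, 14]]
Trace = 4 + 14 = 18
Determinant = 4*14 - (3)^2 = 47
Discriminant = (18)^2 - 4*47 = 136.0
Eigenvalues: lambda_1 = 3.169, lambda_2 = 14.831
The function is convex.

1


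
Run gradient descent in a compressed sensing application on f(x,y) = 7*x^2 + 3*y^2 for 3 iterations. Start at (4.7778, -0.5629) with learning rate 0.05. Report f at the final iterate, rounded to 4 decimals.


Gradient descent on f(x,y) = 7*x^2 + 3*y^2.
Starting point: (4.7778, -0.5629), alpha = 0.05
Step 1: grad_x = 2*7*4.7778 = 66.8892, grad_y = 2*3*-0.5629 = -3.3774
  x_1 = 4.7778 - 0.05*66.8892 = 1.4333
  y_1 = -0.5629 - 0.05*-3.3774 = -0.394
Step 2: grad_x = 2*7*1.4333 = 20.0668, grad_y = 2*3*-0.394 = -2.3642
  x_2 = 1.4333 - 0.05*20.0668 = 0.43
  y_2 = -0.394 - 0.05*-2.3642 = -0.2758
Step 3: grad_x = 2*7*0.43 = 6.02, grad_y = 2*3*-0.2758 = -1.6549
  x_3 = 0.43 - 0.05*6.02 = 0.129
  y_3 = -0.2758 - 0.05*-1.6549 = -0.1931
f(0.129, -0.1931) = 7*0.129^2 + 3*(-0.1931)^2 = 0.2283


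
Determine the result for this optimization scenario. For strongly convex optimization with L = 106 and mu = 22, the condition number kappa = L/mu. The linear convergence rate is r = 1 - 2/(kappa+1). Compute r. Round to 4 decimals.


Step 1: Compute the condition number.
kappa = L/mu = 106/22 = 4.8182
Step 2: Compute the convergence rate.
r = 1 - 2/(kappa + 1) = 1 - 2*mu/(L + mu) = (L - mu)/(L + mu) = 84/128 = 0.6563


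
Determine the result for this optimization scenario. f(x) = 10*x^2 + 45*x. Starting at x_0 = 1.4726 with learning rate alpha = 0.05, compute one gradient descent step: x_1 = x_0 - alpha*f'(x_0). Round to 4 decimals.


We compute the gradient at x_0 and apply the update.
f'(x) = 20*x + 45
f'(1.4726) = 20*1.4726 + 45 = 74.452
x_1 = 1.4726 - 0.05*74.452 = -2.25


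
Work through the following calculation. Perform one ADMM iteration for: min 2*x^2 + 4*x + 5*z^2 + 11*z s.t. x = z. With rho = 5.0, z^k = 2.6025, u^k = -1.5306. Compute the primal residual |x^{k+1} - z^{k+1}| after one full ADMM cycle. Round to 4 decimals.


ADMM iteration with rho = 5.0, z^k = 2.6025, u^k = -1.5306
Step 1: x-update.
Minimize 2*x^2 + 4*x + (5.0/2)*(x - 2.6025 - 1.5306)^2
FOC: (2*2 + 5.0)*x = -4 + 5.0*(2.6025 + 1.5306)
x^{k+1} = 1.8517
Step 2: z-update.
Minimize 5*z^2 + 11*z + (5.0/2)*(1.8517 - z - 1.5306)^2
FOC: (2*5 + 5.0)*z = -11 + 5.0*(1.8517 - 1.5306)
z^{k+1} = -0.6263
Step 3: u-update.
u^{k+1} = -1.5306 + 1.8517 + 0.6263 = 0.9474
Step 4: Primal residual = |1.8517 + 0.6263| = 2.478


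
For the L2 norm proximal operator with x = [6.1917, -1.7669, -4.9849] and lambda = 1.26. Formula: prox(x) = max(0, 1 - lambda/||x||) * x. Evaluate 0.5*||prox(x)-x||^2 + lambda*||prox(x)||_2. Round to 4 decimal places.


Step 1: Compute ||x||.
||x|| = 8.143
Step 2: Compute scaling factor.
scale = max(0, 1 - 1.26/8.143) = 0.8453
Step 3: prox(x) = [5.2336, -1.4935, -4.2136]
||prox(x)|| = 6.883
Step 4: Proximal objective.
0.5*||prox-x||^2 = 0.7938
lambda*||prox|| = 8.6726
Total = 9.4664


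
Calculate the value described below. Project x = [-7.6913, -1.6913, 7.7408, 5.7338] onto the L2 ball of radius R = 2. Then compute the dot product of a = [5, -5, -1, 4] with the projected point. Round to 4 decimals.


Step 1: Compute ||x|| (intermediates to 6 decimals).
||x|| = sqrt((-7.6913)^2 + (-1.6913)^2 + 7.7408^2 + 5.7338^2) = 12.442389
Step 2: Project.
Since ||x|| > R, scale = R/||x|| = 2/12.442389 = 0.160741, proj(x) = scale * x
proj(x) = [-1.236307, -0.271861, 1.244264, 0.921657]
Step 3: Dot product.
a^T * proj(x) = 5*(-1.236307) - 5*(-0.271861) - 1*1.244264 + 4*0.921657 = -2.3799


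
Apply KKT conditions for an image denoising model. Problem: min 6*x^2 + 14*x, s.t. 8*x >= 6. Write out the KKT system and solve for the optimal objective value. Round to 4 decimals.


Step 1: Try lambda = 0 (constraint inactive).
x_unc = -14/(2*6) = -1.1667
Check: 8*-1.1667 = -9.3336 < 6 -- violated!
Step 2: Constraint must be active: 8*x = 6
x* = 6/8 = 0.75
lambda = (2*6*0.75 + 14)/8 = 2.875
Step 3: Compute optimal value.
f(x*) = 6*0.75^2 + 14*0.75 = 13.875


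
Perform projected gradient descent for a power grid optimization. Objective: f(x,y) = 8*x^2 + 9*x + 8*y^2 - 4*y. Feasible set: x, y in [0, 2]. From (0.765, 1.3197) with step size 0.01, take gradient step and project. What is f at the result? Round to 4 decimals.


Step 1: Compute gradient at (0.765, 1.3197).
grad_x = 2*8*0.765 + 9 = 21.24
grad_y = 2*8*1.3197 - 4 = 17.1152
Step 2: Gradient step.
x_raw = 0.765 - 0.01*21.24 = 0.5526
y_raw = 1.3197 - 0.01*17.1152 = 1.1485
Step 3: Project onto [0, 2].
x_proj = clip(0.5526) = 0.5526
y_proj = clip(1.1485) = 1.1485
Step 4: Evaluate f.
f(0.5526, 1.1485) = 13.3754


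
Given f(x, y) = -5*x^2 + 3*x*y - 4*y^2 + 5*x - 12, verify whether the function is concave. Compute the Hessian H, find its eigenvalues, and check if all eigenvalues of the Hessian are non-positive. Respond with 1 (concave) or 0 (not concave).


The Hessian of f(x,y) = -5*x^2 + 3*x*y - 4*y^2 + 5*x - 12 is:
H = [[-10, 3], [3, -8]]
Trace = -10 - 8 = -18
Determinant = -10*-8 - (3)^2 = 71
Discriminant = (-18)^2 - 4*71 = 40.0
Eigenvalues: lambda_1 = -12.1623, lambda_2 = -5.8377
The function is concave.

1


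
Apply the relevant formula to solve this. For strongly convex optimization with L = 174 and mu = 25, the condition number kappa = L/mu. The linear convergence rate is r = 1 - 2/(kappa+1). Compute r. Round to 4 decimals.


Step 1: Compute the condition number.
kappa = L/mu = 174/25 = 6.96
Step 2: Compute the convergence rate.
r = 1 - 2/(kappa + 1) = 1 - 2*mu/(L + mu) = (L - mu)/(L + mu) = 149/199 = 0.7487


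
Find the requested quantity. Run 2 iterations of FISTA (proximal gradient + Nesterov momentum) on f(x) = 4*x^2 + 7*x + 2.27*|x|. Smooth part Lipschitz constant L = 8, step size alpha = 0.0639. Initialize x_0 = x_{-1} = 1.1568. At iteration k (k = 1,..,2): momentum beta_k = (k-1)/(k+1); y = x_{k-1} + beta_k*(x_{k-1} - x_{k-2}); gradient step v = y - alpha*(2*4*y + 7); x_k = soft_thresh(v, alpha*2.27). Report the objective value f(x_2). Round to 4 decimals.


FISTA on f(x) = 4*x^2 + 7*x + 2.27*|x|
L = 8, alpha = 0.0639
Iteration 1: beta = 0.0, y = 1.1568 + 0.0*(1.1568 - 1.1568) = 1.1568
  grad(y) = 16.2544, v = y - alpha*grad = 0.1181
  prox(v) = soft_thresh(0.1181, 0.1451) = 0.0
Iteration 2: beta = 0.3333, y = 0.0 + 0.3333*(0.0 - 1.1568) = -0.3856
  grad(y) = 3.9152, v = y - alpha*grad = -0.6358
  prox(v) = soft_thresh(-0.6358, 0.1451) = -0.4907
f(x_2) = 4*(-0.4907)^2 + 7*(-0.4907) + 2.27*|-0.4907| = -1.3579


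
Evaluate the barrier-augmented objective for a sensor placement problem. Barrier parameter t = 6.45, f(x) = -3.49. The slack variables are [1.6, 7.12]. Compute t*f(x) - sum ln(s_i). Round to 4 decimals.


Step 1: Compute log-barrier.
ln values: [0.47, 1.9629]
phi = -(0.47 + 1.9629) = -2.4329
Step 2: Compute augmented objective.
t*f(x) = 6.45*-3.49 = -22.5105
Total = -22.5105 - 2.4329 = -24.9434


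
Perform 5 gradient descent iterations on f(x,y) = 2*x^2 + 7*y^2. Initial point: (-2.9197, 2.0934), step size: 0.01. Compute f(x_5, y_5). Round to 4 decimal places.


Gradient descent on f(x,y) = 2*x^2 + 7*y^2.
Starting point: (-2.9197, 2.0934), alpha = 0.01
Step 1: grad_x = 2*2*-2.9197 = -11.6788, grad_y = 2*7*2.0934 = 29.3076
  x_1 = -2.9197 - 0.01*-11.6788 = -2.8029
  y_1 = 2.0934 - 0.01*29.3076 = 1.8003
Step 2: grad_x = 2*2*-2.8029 = -11.2116, grad_y = 2*7*1.8003 = 25.2045
  x_2 = -2.8029 - 0.01*-11.2116 = -2.6908
  y_2 = 1.8003 - 0.01*25.2045 = 1.5483
Step 3: grad_x = 2*2*-2.6908 = -10.7632, grad_y = 2*7*1.5483 = 21.6759
  x_3 = -2.6908 - 0.01*-10.7632 = -2.5832
  y_3 = 1.5483 - 0.01*21.6759 = 1.3315
Step 4: grad_x = 2*2*-2.5832 = -10.3327, grad_y = 2*7*1.3315 = 18.6413
  x_4 = -2.5832 - 0.01*-10.3327 = -2.4798
  y_4 = 1.3315 - 0.01*18.6413 = 1.1451
Step 5: grad_x = 2*2*-2.4798 = -9.9193, grad_y = 2*7*1.1451 = 16.0315
  x_5 = -2.4798 - 0.01*-9.9193 = -2.3806
  y_5 = 1.1451 - 0.01*16.0315 = 0.9848
f(-2.3806, 0.9848) = 2*(-2.3806)^2 + 7*0.9848^2 = 18.1236


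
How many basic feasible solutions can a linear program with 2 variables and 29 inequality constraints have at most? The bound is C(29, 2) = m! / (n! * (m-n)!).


Each vertex corresponds to some choice of n active constraints out of m, so the number of vertices is at most C(m, n) = m! / (n!(m-n)!).
m = 29, n = 2
Numerator: 29 * 28
Denominator: 2! = 2
C(29, 2) = 406


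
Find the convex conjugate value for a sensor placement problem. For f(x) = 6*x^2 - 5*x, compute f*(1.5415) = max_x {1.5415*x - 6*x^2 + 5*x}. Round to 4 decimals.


f*(y) = sup_x {y*x - a*x^2 - b*x} = sup_x {(y-b)*x - a*x^2}
FOC: (y - b) - 2a*x = 0 => x* = (y - b)/(2a)
x* = (1.5415 + 5)/(2*6) = 0.5451
f*(1.5415) = (y-b)^2/(4a) = (1.5415 + 5)^2/(4*6)
= 42.7912/24 = 1.783


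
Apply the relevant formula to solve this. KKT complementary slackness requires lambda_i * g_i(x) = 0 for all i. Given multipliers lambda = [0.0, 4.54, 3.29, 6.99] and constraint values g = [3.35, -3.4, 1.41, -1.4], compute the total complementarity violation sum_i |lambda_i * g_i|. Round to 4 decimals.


KKT complementary slackness check:
lambda_1 * g_1 = 0.0 * 3.35 = 0.0
lambda_2 * g_2 = 4.54 * -3.4 = -15.436
lambda_3 * g_3 = 3.29 * 1.41 = 4.6389
lambda_4 * g_4 = 6.99 * -1.4 = -9.786
Total violation = 0.0 + 15.436 + 4.6389 + 9.786 = 29.8609


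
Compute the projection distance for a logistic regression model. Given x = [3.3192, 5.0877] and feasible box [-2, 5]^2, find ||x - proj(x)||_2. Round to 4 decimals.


Project each component onto [-2, 5].
clip(3.3192) = 3.3192, clip(5.0877) = 5.0
Projection = [3.3192, 5.0]
Squared diffs: [0.0, 0.0077]
Distance = sqrt(0.0077) = 0.0877


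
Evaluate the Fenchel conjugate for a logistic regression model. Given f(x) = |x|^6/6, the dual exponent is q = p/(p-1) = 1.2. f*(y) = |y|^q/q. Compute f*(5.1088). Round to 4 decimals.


The conjugate exponent q satisfies 1/p + 1/q = 1.
p = 6, so q = 6/(6 - 1) = 1.2
|y|^q = 5.1088^1.2 = 7.0792
f*(5.1088) = 7.0792 / 1.2 = 5.8993


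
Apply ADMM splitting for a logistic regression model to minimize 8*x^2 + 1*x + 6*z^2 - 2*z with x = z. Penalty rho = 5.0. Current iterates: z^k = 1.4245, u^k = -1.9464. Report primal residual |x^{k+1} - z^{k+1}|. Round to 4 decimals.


ADMM iteration with rho = 5.0, z^k = 1.4245, u^k = -1.9464
Step 1: x-update.
Minimize 8*x^2 + 1*x + (5.0/2)*(x - 1.4245 - 1.9464)^2
FOC: (2*8 + 5.0)*x = -1 + 5.0*(1.4245 + 1.9464)
x^{k+1} = 0.755
Step 2: z-update.
Minimize 6*z^2 - 2*z + (5.0/2)*(0.755 - z - 1.9464)^2
FOC: (2*6 + 5.0)*z = 2 + 5.0*(0.755 - 1.9464)
z^{k+1} = -0.2328
Step 3: u-update.
u^{k+1} = -1.9464 + 0.755 + 0.2328 = -0.9587
Step 4: Primal residual = |0.755 + 0.2328| = 0.9877


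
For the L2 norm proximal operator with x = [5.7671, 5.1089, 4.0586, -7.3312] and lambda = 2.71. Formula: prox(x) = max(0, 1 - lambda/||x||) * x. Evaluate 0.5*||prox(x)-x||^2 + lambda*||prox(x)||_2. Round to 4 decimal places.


Step 1: Compute ||x||.
||x|| = 11.3833
Step 2: Compute scaling factor.
scale = max(0, 1 - 2.71/11.3833) = 0.7619
Step 3: prox(x) = [4.3941, 3.8926, 3.0924, -5.5859]
||prox(x)|| = 8.6733
Step 4: Proximal objective.
0.5*||prox-x||^2 = 3.6721
lambda*||prox|| = 23.5046
Total = 27.1766


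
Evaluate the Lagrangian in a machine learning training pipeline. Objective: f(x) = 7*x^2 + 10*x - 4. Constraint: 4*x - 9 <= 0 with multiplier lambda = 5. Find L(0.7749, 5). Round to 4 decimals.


Step 1: Evaluate f(x).
f(0.7749) = 7*0.7749^2 + 10*0.7749 - 4 = 7.9523
Step 2: Evaluate g(x).
g(0.7749) = 4*0.7749 - 9 = -5.9004
Step 3: Compute Lagrangian.
L = 7.9523 + 5*-5.9004 = -21.5497


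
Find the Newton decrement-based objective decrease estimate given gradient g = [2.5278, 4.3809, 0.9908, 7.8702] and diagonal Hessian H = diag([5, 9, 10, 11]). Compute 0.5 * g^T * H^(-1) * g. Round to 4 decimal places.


Step 1: H is diagonal, so H^(-1) * g = [0.5056, 0.4868, 0.0991, 0.7155].
Step 2: g^T H^(-1) g = sum_i g_i^2 / H_ii
  = (2.5278)^2/5 + (4.3809)^2/9 + (0.9908)^2/10 + (7.8702)^2/11
  = 1.278 + 2.1325 + 0.0982 + 5.6309 = 9.1395
Step 3: Objective decrease = 0.5 * g^T H^(-1) g = 4.5698


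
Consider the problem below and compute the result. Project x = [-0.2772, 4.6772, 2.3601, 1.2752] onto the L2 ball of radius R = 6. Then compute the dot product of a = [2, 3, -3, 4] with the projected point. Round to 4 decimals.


Step 1: Compute ||x|| (intermediates to 6 decimals).
||x|| = sqrt((-0.2772)^2 + 4.6772^2 + 2.3601^2 + 1.2752^2) = 5.399004
Step 2: Project.
Since ||x|| <= R, proj = x (no scaling needed).
proj(x) = [-0.2772, 4.6772, 2.3601, 1.2752]
Step 3: Dot product.
a^T * proj(x) = 2*(-0.2772) + 3*4.6772 - 3*2.3601 + 4*1.2752 = 11.4977


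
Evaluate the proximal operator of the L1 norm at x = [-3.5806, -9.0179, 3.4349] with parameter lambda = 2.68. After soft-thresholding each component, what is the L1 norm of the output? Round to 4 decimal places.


Soft-thresholding with lambda = 2.68:
prox(-3.5806) = sign(-3.5806)*max(|-3.5806| - 2.68, 0) = -0.9006
prox(-9.0179) = sign(-9.0179)*max(|-9.0179| - 2.68, 0) = -6.3379
prox(3.4349) = sign(3.4349)*max(|3.4349| - 2.68, 0) = 0.7549
prox(x) = [-0.9006, -6.3379, 0.7549]
||prox(x)||_1 = 0.9006 + 6.3379 + 0.7549 = 7.9934


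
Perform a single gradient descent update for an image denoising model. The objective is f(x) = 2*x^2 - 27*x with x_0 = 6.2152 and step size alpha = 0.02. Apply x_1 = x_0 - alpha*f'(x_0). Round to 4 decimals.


We compute the gradient at x_0 and apply the update.
f'(x) = 4*x - 27
f'(6.2152) = 4*6.2152 - 27 = -2.1392
x_1 = 6.2152 - 0.02*-2.1392 = 6.258


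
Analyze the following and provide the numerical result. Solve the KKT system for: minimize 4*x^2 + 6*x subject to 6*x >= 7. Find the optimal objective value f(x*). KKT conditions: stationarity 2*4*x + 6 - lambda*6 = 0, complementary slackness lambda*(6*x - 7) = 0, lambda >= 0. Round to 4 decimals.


Step 1: Try lambda = 0 (constraint inactive).
x_unc = -6/(2*4) = -0.75
Check: 6*-0.75 = -4.5 < 7 -- violated!
Step 2: Constraint must be active: 6*x = 7
x* = 7/6 = 1.1667 (rounded; the exact value 7/6 is used below)
lambda = (2*4*(7/6) + 6)/6 = 2.5556
Step 3: Compute optimal value.
f(x*) = 4*(7/6)^2 + 6*(7/6) = 12.4444


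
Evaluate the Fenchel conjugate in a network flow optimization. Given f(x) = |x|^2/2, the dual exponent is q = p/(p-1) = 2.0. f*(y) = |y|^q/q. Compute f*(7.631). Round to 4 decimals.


The conjugate exponent q satisfies 1/p + 1/q = 1.
p = 2, so q = 2/(2 - 1) = 2.0
|y|^q = 7.631^2.0 = 58.2322
f*(7.631) = 58.2322 / 2.0 = 29.1161


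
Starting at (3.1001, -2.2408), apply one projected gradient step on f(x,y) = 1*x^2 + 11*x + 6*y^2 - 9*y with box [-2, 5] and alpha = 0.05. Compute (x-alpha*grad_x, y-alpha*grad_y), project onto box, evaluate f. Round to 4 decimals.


Step 1: Compute gradient at (3.1001, -2.2408).
grad_x = 2*1*3.1001 + 11 = 17.2002
grad_y = 2*6*-2.2408 - 9 = -35.8896
Step 2: Gradient step.
x_raw = 3.1001 - 0.05*17.2002 = 2.2401
y_raw = -2.2408 - 0.05*-35.8896 = -0.4463
Step 3: Project onto [-2, 5].
x_proj = clip(2.2401) = 2.2401
y_proj = clip(-0.4463) = -0.4463
Step 4: Evaluate f.
f(2.2401, -0.4463) = 34.8711


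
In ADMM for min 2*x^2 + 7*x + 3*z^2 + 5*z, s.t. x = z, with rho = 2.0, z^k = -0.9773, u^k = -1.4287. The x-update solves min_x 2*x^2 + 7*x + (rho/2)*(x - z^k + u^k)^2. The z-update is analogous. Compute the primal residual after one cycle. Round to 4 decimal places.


ADMM iteration with rho = 2.0, z^k = -0.9773, u^k = -1.4287
Step 1: x-update.
Minimize 2*x^2 + 7*x + (2.0/2)*(x + 0.9773 - 1.4287)^2
FOC: (2*2 + 2.0)*x = -7 + 2.0*(-0.9773 + 1.4287)
x^{k+1} = -1.0162
Step 2: z-update.
Minimize 3*z^2 + 5*z + (2.0/2)*(-1.0162 - z - 1.4287)^2
FOC: (2*3 + 2.0)*z = -5 + 2.0*(-1.0162 - 1.4287)
z^{k+1} = -1.2362
Step 3: u-update.
u^{k+1} = -1.4287 - 1.0162 + 1.2362 = -1.2087
Step 4: Primal residual = |-1.0162 + 1.2362| = 0.22


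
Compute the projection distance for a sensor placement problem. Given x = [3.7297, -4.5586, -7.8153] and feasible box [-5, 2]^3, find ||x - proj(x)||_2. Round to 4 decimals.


Project each component onto [-5, 2].
clip(3.7297) = 2.0, clip(-4.5586) = -4.5586, clip(-7.8153) = -5.0
Projection = [2.0, -4.5586, -5.0]
Squared diffs: [2.9919, 0.0, 7.9259]
Distance = sqrt(10.9178) = 3.3042


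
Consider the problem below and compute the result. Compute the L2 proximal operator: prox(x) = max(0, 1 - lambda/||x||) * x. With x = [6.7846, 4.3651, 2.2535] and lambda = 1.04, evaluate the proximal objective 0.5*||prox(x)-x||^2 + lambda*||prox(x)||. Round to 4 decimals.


Step 1: Compute ||x||.
||x|| = 8.3763
Step 2: Compute scaling factor.
scale = max(0, 1 - 1.04/8.3763) = 0.8758
Step 3: prox(x) = [5.9422, 3.8231, 1.9737]
||prox(x)|| = 7.3363
Step 4: Proximal objective.
0.5*||prox-x||^2 = 0.5408
lambda*||prox|| = 7.6298
Total = 8.1706


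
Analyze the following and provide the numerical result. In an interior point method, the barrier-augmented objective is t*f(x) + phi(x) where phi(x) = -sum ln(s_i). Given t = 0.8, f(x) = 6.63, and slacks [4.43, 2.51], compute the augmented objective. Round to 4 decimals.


Step 1: Compute log-barrier.
ln values: [1.4884, 0.9203]
phi = -(1.4884 + 0.9203) = -2.4087
Step 2: Compute augmented objective.
t*f(x) = 0.8*6.63 = 5.304
Total = 5.304 - 2.4087 = 2.8953


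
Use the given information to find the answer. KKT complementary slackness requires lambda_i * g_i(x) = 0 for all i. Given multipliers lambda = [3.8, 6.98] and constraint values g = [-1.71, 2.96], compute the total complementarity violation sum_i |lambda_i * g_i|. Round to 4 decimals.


KKT complementary slackness check:
lambda_1 * g_1 = 3.8 * -1.71 = -6.498
lambda_2 * g_2 = 6.98 * 2.96 = 20.6608
Total violation = 6.498 + 20.6608 = 27.1588


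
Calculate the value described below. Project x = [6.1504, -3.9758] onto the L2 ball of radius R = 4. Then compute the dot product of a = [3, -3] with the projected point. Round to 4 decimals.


Step 1: Compute ||x|| (intermediates to 6 decimals).
||x|| = sqrt(6.1504^2 + (-3.9758)^2) = 7.323551
Step 2: Project.
Since ||x|| > R, scale = R/||x|| = 4/7.323551 = 0.546183, proj(x) = scale * x
proj(x) = [3.359244, -2.171514]
Step 3: Dot product.
a^T * proj(x) = 3*3.359244 - 3*(-2.171514) = 16.5923


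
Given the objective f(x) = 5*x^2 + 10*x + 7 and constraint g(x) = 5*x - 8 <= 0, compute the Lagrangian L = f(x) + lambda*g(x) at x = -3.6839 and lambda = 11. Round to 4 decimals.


Step 1: Evaluate f(x).
f(-3.6839) = 5*(-3.6839)^2 + 10*(-3.6839) + 7 = 38.0166
Step 2: Evaluate g(x).
g(-3.6839) = 5*-3.6839 - 8 = -26.4195
Step 3: Compute Lagrangian.
L = 38.0166 + 11*-26.4195 = -252.5979


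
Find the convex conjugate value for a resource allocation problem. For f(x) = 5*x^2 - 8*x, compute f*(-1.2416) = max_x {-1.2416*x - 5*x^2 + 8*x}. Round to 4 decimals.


f*(y) = sup_x {y*x - a*x^2 - b*x} = sup_x {(y-b)*x - a*x^2}
FOC: (y - b) - 2a*x = 0 => x* = (y - b)/(2a)
x* = (-1.2416 + 8)/(2*5) = 0.6758
f*(-1.2416) = (y-b)^2/(4a) = (-1.2416 + 8)^2/(4*5)
= 45.676/20 = 2.2838


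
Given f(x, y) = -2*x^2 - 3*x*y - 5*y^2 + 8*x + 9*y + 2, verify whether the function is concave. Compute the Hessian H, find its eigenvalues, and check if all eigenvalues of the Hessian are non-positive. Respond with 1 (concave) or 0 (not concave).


The Hessian of f(x,y) = -2*x^2 - 3*x*y - 5*y^2 + 8*x + 9*y + 2 is:
H = [[-4, -3], [-3, -10]]
Trace = -4 - 10 = -14
Determinant = -4*-10 - (-3)^2 = 31
Discriminant = (-14)^2 - 4*31 = 72.0
Eigenvalues: lambda_1 = -11.2426, lambda_2 = -2.7574
The function is concave.

1


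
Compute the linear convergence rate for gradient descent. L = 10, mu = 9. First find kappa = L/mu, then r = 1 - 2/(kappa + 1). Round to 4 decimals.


Step 1: Compute the condition number.
kappa = L/mu = 10/9 = 1.1111
Step 2: Compute the convergence rate.
r = 1 - 2/(kappa + 1) = 1 - 2*mu/(L + mu) = (L - mu)/(L + mu) = 1/19 = 0.0526


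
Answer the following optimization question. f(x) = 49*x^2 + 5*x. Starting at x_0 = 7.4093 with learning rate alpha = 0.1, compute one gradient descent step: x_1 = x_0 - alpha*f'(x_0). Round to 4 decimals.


We compute the gradient at x_0 and apply the update.
f'(x) = 98*x + 5
f'(7.4093) = 98*7.4093 + 5 = 731.1114
x_1 = 7.4093 - 0.1*731.1114 = -65.7018


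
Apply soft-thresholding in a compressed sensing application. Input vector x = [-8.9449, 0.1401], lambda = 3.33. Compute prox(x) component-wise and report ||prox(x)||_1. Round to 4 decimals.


Soft-thresholding with lambda = 3.33:
prox(-8.9449) = sign(-8.9449)*max(|-8.9449| - 3.33, 0) = -5.6149
prox(0.1401) = sign(0.1401)*max(|0.1401| - 3.33, 0) = 0.0
prox(x) = [-5.6149, 0.0]
||prox(x)||_1 = 5.6149 + 0.0 = 5.6149


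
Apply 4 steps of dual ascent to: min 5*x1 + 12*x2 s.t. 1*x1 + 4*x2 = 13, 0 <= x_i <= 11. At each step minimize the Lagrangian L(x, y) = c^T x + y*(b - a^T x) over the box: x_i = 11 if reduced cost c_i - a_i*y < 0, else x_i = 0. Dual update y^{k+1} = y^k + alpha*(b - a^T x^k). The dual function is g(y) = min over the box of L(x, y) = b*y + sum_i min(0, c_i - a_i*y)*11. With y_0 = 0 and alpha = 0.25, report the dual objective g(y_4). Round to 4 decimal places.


Dual ascent for LP: min 5*x1 + 12*x2, 1*x1 + 4*x2 = 13, 0 <= x_i <= 11
Step 1: y^k = 0.0, reduced costs: (5.0, 12.0)
  x^k = (0.0, 0.0), subgradient = b - a^T x = 13.0
  y^{k+1} = 0.0 + 0.25*13.0 = 3.25
Step 2: y^k = 3.25, reduced costs: (1.75, -1.0)
  x^k = (0.0, 11.0), subgradient = b - a^T x = -31.0
  y^{k+1} = 3.25 + 0.25*-31.0 = -4.5
Step 3: y^k = -4.5, reduced costs: (9.5, 30.0)
  x^k = (0.0, 0.0), subgradient = b - a^T x = 13.0
  y^{k+1} = -4.5 + 0.25*13.0 = -1.25
Step 4: y^k = -1.25, reduced costs: (6.25, 17.0)
  x^k = (0.0, 0.0), subgradient = b - a^T x = 13.0
  y^{k+1} = -1.25 + 0.25*13.0 = 2.0
Dual objective at y_4 = 2.0: reduced costs (3.0, 4.0), box minimizer x = (0.0, 0.0)
g(y_4) = b*y + (c1 - a1*y)*x1 + (c2 - a2*y)*x2 = 13*2.0 + 3.0*0.0 + 4.0*0.0 = 26.0 + 0.0 + 0.0 = 26.0


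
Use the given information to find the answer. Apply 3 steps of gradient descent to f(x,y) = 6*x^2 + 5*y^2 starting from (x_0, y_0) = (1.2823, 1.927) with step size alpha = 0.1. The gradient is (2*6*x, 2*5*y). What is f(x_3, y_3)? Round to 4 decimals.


Gradient descent on f(x,y) = 6*x^2 + 5*y^2.
Starting point: (1.2823, 1.927), alpha = 0.1
Step 1: grad_x = 2*6*1.2823 = 15.3876, grad_y = 2*5*1.927 = 19.27
  x_1 = 1.2823 - 0.1*15.3876 = -0.2565
  y_1 = 1.927 - 0.1*19.27 = 0.0
Step 2: grad_x = 2*6*-0.2565 = -3.0775, grad_y = 2*5*0.0 = 0.0
  x_2 = -0.2565 - 0.1*-3.0775 = 0.0513
  y_2 = 0.0 - 0.1*0.0 = 0.0
Step 3: grad_x = 2*6*0.0513 = 0.6155, grad_y = 2*5*0.0 = 0.0
  x_3 = 0.0513 - 0.1*0.6155 = -0.0103
  y_3 = 0.0 - 0.1*0.0 = 0.0
f(-0.0103, 0.0) = 6*(-0.0103)^2 + 5*0.0^2 = 0.0006


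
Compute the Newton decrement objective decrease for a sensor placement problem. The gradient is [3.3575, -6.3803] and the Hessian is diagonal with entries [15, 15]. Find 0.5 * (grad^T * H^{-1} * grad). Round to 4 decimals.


Step 1: H is diagonal, so H^(-1) * g = [0.2238, -0.4254].
Step 2: g^T H^(-1) g = sum_i g_i^2 / H_ii
  = (3.3575)^2/15 + (-6.3803)^2/15
  = 0.7515 + 2.7139 = 3.4654
Step 3: Objective decrease = 0.5 * g^T H^(-1) g = 1.7327


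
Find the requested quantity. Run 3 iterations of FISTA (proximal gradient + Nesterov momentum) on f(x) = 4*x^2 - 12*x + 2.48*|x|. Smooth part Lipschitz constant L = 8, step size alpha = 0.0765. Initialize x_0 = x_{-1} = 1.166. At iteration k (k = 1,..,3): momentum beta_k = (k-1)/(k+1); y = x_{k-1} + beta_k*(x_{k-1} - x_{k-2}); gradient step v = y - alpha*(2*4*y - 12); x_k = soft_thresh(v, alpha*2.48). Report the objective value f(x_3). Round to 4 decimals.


FISTA on f(x) = 4*x^2 - 12*x + 2.48*|x|
L = 8, alpha = 0.0765
Iteration 1: beta = 0.0, y = 1.166 + 0.0*(1.166 - 1.166) = 1.166
  grad(y) = -2.672, v = y - alpha*grad = 1.3704
  prox(v) = soft_thresh(1.3704, 0.1897) = 1.1807
Iteration 2: beta = 0.3333, y = 1.1807 + 0.3333*(1.1807 - 1.166) = 1.1856
  grad(y) = -2.5153, v = y - alpha*grad = 1.378
  prox(v) = soft_thresh(1.378, 0.1897) = 1.1883
Iteration 3: beta = 0.5, y = 1.1883 + 0.5*(1.1883 - 1.1807) = 1.1921
  grad(y) = -2.4633, v = y - alpha*grad = 1.3805
  prox(v) = soft_thresh(1.3805, 0.1897) = 1.1908
f(x_3) = 4*1.1908^2 - 12*1.1908 + 2.48*|1.1908| = -5.6644


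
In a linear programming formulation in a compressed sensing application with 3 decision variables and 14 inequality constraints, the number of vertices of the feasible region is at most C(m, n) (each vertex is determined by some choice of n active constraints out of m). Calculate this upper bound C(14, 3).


Each vertex corresponds to some choice of n active constraints out of m, so the number of vertices is at most C(m, n) = m! / (n!(m-n)!).
m = 14, n = 3
Numerator: 14 * 13 * 12
Denominator: 3! = 6
C(14, 3) = 364


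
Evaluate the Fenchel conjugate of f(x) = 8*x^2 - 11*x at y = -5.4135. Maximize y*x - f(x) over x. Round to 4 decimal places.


f*(y) = sup_x {y*x - a*x^2 - b*x} = sup_x {(y-b)*x - a*x^2}
FOC: (y - b) - 2a*x = 0 => x* = (y - b)/(2a)
x* = (-5.4135 + 11)/(2*8) = 0.3492
f*(-5.4135) = (y-b)^2/(4a) = (-5.4135 + 11)^2/(4*8)
= 31.209/32 = 0.9753


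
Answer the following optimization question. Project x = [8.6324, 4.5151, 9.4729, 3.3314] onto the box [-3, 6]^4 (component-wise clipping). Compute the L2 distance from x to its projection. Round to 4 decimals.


Project each component onto [-3, 6].
clip(8.6324) = 6.0, clip(4.5151) = 4.5151, clip(9.4729) = 6.0, clip(3.3314) = 3.3314
Projection = [6.0, 4.5151, 6.0, 3.3314]
Squared diffs: [6.9295, 0.0, 12.061, 0.0]
Distance = sqrt(18.9905) = 4.3578


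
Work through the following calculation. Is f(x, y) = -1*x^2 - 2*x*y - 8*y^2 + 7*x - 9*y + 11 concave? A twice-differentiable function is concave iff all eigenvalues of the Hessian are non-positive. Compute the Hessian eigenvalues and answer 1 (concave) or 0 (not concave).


The Hessian of f(x,y) = -1*x^2 - 2*x*y - 8*y^2 + 7*x - 9*y + 11 is:
H = [[-2, -2], [-2, -16]]
Trace = -2 - 16 = -18
Determinant = -2*-16 - (-2)^2 = 28
Discriminant = (-18)^2 - 4*28 = 212.0
Eigenvalues: lambda_1 = -16.2801, lambda_2 = -1.7199
The function is concave.

1


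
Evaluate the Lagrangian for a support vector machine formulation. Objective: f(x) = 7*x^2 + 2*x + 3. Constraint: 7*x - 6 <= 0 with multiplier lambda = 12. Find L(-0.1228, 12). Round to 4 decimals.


Step 1: Evaluate f(x).
f(-0.1228) = 7*(-0.1228)^2 + 2*(-0.1228) + 3 = 2.86
Step 2: Evaluate g(x).
g(-0.1228) = 7*-0.1228 - 6 = -6.8596
Step 3: Compute Lagrangian.
L = 2.86 + 12*-6.8596 = -79.4552


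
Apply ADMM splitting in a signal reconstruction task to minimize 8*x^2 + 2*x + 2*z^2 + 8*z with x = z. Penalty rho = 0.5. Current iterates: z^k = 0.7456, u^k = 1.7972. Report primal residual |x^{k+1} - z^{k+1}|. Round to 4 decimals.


ADMM iteration with rho = 0.5, z^k = 0.7456, u^k = 1.7972
Step 1: x-update.
Minimize 8*x^2 + 2*x + (0.5/2)*(x - 0.7456 + 1.7972)^2
FOC: (2*8 + 0.5)*x = -2 + 0.5*(0.7456 - 1.7972)
x^{k+1} = -0.1531
Step 2: z-update.
Minimize 2*z^2 + 8*z + (0.5/2)*(-0.1531 - z + 1.7972)^2
FOC: (2*2 + 0.5)*z = -8 + 0.5*(-0.1531 + 1.7972)
z^{k+1} = -1.5951
Step 3: u-update.
u^{k+1} = 1.7972 - 0.1531 + 1.5951 = 3.2392
Step 4: Primal residual = |-0.1531 + 1.5951| = 1.442


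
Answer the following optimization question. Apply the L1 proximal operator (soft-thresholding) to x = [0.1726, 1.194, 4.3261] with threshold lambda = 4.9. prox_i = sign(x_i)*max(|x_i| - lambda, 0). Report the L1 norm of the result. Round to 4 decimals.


Soft-thresholding with lambda = 4.9:
prox(0.1726) = sign(0.1726)*max(|0.1726| - 4.9, 0) = 0.0
prox(1.194) = sign(1.194)*max(|1.194| - 4.9, 0) = 0.0
prox(4.3261) = sign(4.3261)*max(|4.3261| - 4.9, 0) = 0.0
prox(x) = [0.0, 0.0, 0.0]
||prox(x)||_1 = 0.0 + 0.0 + 0.0 = 0.0


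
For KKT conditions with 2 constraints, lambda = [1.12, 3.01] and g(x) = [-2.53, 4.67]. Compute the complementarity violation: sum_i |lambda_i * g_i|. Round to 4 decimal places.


KKT complementary slackness check:
lambda_1 * g_1 = 1.12 * -2.53 = -2.8336
lambda_2 * g_2 = 3.01 * 4.67 = 14.0567
Total violation = 2.8336 + 14.0567 = 16.8903


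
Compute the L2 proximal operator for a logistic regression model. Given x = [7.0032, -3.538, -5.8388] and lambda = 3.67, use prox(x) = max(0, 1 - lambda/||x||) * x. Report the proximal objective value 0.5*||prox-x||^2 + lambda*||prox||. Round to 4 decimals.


Step 1: Compute ||x||.
||x|| = 9.7803
Step 2: Compute scaling factor.
scale = max(0, 1 - 3.67/9.7803) = 0.6248
Step 3: prox(x) = [4.3753, -2.2104, -3.6478]
||prox(x)|| = 6.1103
Step 4: Proximal objective.
0.5*||prox-x||^2 = 6.7345
lambda*||prox|| = 22.4248
Total = 29.1592


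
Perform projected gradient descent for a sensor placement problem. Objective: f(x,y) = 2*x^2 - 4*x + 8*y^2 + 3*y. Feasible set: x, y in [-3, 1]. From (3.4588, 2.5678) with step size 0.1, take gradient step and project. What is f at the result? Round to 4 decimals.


Step 1: Compute gradient at (3.4588, 2.5678).
grad_x = 2*2*3.4588 - 4 = 9.8352
grad_y = 2*8*2.5678 + 3 = 44.0848
Step 2: Gradient step.
x_raw = 3.4588 - 0.1*9.8352 = 2.4753
y_raw = 2.5678 - 0.1*44.0848 = -1.8407
Step 3: Project onto [-3, 1].
x_proj = clip(2.4753) = 1.0
y_proj = clip(-1.8407) = -1.8407
Step 4: Evaluate f.
f(1.0, -1.8407) = 19.5828


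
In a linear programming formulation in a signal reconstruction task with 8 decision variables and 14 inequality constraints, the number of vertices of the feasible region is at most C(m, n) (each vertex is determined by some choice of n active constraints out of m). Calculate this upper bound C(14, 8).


Each vertex corresponds to some choice of n active constraints out of m, so the number of vertices is at most C(m, n) = m! / (n!(m-n)!).
m = 14, n = 8
Numerator: 14 * 13 * 12 * 11 * 10 * 9 * 8 * 7
Denominator: 8! = 40320
C(14, 8) = 3003


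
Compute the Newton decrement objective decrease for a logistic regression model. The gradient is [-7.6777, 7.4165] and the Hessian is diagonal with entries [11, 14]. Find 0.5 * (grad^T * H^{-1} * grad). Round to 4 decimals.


Step 1: H is diagonal, so H^(-1) * g = [-0.698, 0.5298].
Step 2: g^T H^(-1) g = sum_i g_i^2 / H_ii
  = (-7.6777)^2/11 + (7.4165)^2/14
  = 5.3588 + 3.9289 = 9.2877
Step 3: Objective decrease = 0.5 * g^T H^(-1) g = 4.6439


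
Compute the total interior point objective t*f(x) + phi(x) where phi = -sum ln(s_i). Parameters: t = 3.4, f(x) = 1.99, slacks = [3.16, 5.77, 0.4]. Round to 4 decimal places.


Step 1: Compute log-barrier.
ln values: [1.1506, 1.7527, -0.9163]
phi = -(1.1506 + 1.7527 - 0.9163) = -1.987
Step 2: Compute augmented objective.
t*f(x) = 3.4*1.99 = 6.766
Total = 6.766 - 1.987 = 4.779


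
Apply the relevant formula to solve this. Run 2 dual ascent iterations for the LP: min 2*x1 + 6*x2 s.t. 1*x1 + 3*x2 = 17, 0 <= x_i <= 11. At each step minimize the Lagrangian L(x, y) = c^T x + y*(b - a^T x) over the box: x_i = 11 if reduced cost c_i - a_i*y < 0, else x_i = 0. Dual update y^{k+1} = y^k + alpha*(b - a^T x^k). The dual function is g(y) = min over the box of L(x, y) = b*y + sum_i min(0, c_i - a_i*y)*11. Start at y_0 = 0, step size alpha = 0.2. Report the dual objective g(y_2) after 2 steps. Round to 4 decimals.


Dual ascent for LP: min 2*x1 + 6*x2, 1*x1 + 3*x2 = 17, 0 <= x_i <= 11
Step 1: y^k = 0.0, reduced costs: (2.0, 6.0)
  x^k = (0.0, 0.0), subgradient = b - a^T x = 17.0
  y^{k+1} = 0.0 + 0.2*17.0 = 3.4
Step 2: y^k = 3.4, reduced costs: (-1.4, -4.2)
  x^k = (11.0, 11.0), subgradient = b - a^T x = -27.0
  y^{k+1} = 3.4 + 0.2*-27.0 = -2.0
Dual objective at y_2 = -2.0: reduced costs (4.0, 12.0), box minimizer x = (0.0, 0.0)
g(y_2) = b*y + (c1 - a1*y)*x1 + (c2 - a2*y)*x2 = 17*(-2.0) + 4.0*0.0 + 12.0*0.0 = -34.0 + 0.0 + 0.0 = -34.0
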